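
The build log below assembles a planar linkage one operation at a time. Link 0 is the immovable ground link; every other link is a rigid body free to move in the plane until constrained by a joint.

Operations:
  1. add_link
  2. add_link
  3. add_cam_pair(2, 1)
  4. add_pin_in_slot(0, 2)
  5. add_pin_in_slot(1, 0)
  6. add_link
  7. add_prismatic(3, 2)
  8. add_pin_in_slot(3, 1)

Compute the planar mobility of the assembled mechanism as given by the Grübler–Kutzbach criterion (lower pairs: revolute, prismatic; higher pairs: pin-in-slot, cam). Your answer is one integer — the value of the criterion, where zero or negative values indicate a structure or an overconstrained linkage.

L=1 J1=0 J2=0
add link → L=2 J1=0 J2=0
add link → L=3 J1=0 J2=0
C@2,1 dof=2 J2 → L=3 J1=0 J2=1
PS@0,2 dof=2 J2 → L=3 J1=0 J2=2
PS@1,0 dof=2 J2 → L=3 J1=0 J2=3
add link → L=4 J1=0 J2=3
P@3,2 dof=1 J1 → L=4 J1=1 J2=3
PS@3,1 dof=2 J2 → L=4 J1=1 J2=4
M=3(L−1)−2J1−J2=3·3−2·1−4=3

M = 3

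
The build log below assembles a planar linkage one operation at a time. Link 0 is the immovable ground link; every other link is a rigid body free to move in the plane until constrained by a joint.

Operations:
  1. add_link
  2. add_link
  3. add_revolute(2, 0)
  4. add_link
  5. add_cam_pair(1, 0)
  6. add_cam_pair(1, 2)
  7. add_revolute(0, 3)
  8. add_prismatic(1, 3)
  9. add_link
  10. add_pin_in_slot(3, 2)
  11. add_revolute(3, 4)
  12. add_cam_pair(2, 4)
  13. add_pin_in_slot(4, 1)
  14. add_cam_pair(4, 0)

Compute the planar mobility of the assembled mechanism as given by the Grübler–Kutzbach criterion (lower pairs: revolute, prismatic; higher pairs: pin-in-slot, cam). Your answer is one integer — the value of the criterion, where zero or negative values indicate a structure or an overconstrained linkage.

M = -2

ground; <1,0,0>
#1 <2,0,0>
#2 <3,0,0>
R:2↔0 J1 <3,1,0>
#3 <4,1,0>
C:1↔0 J2 <4,1,1>
C:1↔2 J2 <4,1,2>
R:0↔3 J1 <4,2,2>
P:1↔3 J1 <4,3,2>
#4 <5,3,2>
PS:3↔2 J2 <5,3,3>
R:3↔4 J1 <5,4,3>
C:2↔4 J2 <5,4,4>
PS:4↔1 J2 <5,4,5>
C:4↔0 J2 <5,4,6>
3×4 − 2×4 − 1×6 = -2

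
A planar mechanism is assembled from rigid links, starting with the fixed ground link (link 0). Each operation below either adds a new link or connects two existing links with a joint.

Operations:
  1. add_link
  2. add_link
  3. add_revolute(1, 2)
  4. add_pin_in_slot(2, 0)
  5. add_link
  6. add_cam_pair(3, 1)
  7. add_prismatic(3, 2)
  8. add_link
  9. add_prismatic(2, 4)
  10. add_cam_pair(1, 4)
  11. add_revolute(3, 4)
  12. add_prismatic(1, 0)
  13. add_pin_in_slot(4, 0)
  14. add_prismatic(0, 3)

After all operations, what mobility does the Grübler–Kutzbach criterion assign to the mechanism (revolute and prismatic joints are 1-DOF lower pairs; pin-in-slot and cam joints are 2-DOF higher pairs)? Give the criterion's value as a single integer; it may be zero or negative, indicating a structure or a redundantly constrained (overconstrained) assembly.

(L,J1,J2)=(1,0,0); link0 fixed
link1: (2,0,0)
link2: (3,0,0)
R 1-2 [J1]: (3,1,0)
PS 2-0 [J2]: (3,1,1)
link3: (4,1,1)
C 3-1 [J2]: (4,1,2)
P 3-2 [J1]: (4,2,2)
link4: (5,2,2)
P 2-4 [J1]: (5,3,2)
C 1-4 [J2]: (5,3,3)
R 3-4 [J1]: (5,4,3)
P 1-0 [J1]: (5,5,3)
PS 4-0 [J2]: (5,5,4)
P 0-3 [J1]: (5,6,4)
Grübler: 3·4 − 2·6 − 4 = -4

M = -4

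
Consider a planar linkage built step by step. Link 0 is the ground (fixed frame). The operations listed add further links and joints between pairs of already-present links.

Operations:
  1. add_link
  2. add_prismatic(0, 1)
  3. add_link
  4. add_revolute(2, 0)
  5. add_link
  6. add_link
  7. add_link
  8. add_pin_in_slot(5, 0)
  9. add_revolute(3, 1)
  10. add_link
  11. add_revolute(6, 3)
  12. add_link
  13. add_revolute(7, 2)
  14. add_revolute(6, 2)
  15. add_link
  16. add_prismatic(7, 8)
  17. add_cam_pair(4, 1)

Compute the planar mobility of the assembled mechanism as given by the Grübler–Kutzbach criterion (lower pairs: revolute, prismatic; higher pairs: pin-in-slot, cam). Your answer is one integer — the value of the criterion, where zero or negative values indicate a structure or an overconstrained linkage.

M = 8

L=1 J1=0 J2=0
add link → L=2 J1=0 J2=0
P@0,1 dof=1 J1 → L=2 J1=1 J2=0
add link → L=3 J1=1 J2=0
R@2,0 dof=1 J1 → L=3 J1=2 J2=0
add link → L=4 J1=2 J2=0
add link → L=5 J1=2 J2=0
add link → L=6 J1=2 J2=0
PS@5,0 dof=2 J2 → L=6 J1=2 J2=1
R@3,1 dof=1 J1 → L=6 J1=3 J2=1
add link → L=7 J1=3 J2=1
R@6,3 dof=1 J1 → L=7 J1=4 J2=1
add link → L=8 J1=4 J2=1
R@7,2 dof=1 J1 → L=8 J1=5 J2=1
R@6,2 dof=1 J1 → L=8 J1=6 J2=1
add link → L=9 J1=6 J2=1
P@7,8 dof=1 J1 → L=9 J1=7 J2=1
C@4,1 dof=2 J2 → L=9 J1=7 J2=2
M=3(L−1)−2J1−J2=3·8−2·7−2=8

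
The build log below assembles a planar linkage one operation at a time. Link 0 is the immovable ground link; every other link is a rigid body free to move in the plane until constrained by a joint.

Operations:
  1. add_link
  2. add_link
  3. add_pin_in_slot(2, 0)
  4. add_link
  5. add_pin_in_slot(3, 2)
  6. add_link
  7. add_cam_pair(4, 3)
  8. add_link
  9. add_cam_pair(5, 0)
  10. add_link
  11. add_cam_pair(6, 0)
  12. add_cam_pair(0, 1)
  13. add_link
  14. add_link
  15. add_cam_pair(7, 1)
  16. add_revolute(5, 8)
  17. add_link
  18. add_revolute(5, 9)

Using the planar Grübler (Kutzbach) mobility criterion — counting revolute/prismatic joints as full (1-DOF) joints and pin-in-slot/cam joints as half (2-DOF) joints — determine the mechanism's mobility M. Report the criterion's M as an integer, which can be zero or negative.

link 0 = ground. State L|J1|J2 = 1|0|0
+link1  2|0|0
+link2  3|0|0
PS(2,0) f=2→J2  3|0|1
+link3  4|0|1
PS(3,2) f=2→J2  4|0|2
+link4  5|0|2
C(4,3) f=2→J2  5|0|3
+link5  6|0|3
C(5,0) f=2→J2  6|0|4
+link6  7|0|4
C(6,0) f=2→J2  7|0|5
C(0,1) f=2→J2  7|0|6
+link7  8|0|6
+link8  9|0|6
C(7,1) f=2→J2  9|0|7
R(5,8) f=1→J1  9|1|7
+link9  10|1|7
R(5,9) f=1→J1  10|2|7
M = 3(10−1)−2·2−7 = 27−4−7 = 16

M = 16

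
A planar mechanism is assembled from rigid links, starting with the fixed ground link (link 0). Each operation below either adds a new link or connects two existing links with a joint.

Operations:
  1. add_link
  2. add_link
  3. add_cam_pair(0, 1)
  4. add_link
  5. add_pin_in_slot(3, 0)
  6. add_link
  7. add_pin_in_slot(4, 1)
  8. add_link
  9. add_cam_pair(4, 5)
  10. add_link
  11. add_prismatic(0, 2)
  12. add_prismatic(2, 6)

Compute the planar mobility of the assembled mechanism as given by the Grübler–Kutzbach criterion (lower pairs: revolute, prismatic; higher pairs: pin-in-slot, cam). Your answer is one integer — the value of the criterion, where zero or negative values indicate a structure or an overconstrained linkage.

link 0 = ground. State L|J1|J2 = 1|0|0
+link1  2|0|0
+link2  3|0|0
C(0,1) f=2→J2  3|0|1
+link3  4|0|1
PS(3,0) f=2→J2  4|0|2
+link4  5|0|2
PS(4,1) f=2→J2  5|0|3
+link5  6|0|3
C(4,5) f=2→J2  6|0|4
+link6  7|0|4
P(0,2) f=1→J1  7|1|4
P(2,6) f=1→J1  7|2|4
M = 3(7−1)−2·2−4 = 18−4−4 = 10

M = 10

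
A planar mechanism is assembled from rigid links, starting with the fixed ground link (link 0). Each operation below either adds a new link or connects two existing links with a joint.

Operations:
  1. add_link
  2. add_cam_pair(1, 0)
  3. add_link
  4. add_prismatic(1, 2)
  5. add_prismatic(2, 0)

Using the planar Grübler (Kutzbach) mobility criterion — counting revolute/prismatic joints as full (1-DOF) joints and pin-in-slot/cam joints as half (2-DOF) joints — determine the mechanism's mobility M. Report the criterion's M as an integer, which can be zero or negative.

M = 1

ground; <1,0,0>
#1 <2,0,0>
C:1↔0 J2 <2,0,1>
#2 <3,0,1>
P:1↔2 J1 <3,1,1>
P:2↔0 J1 <3,2,1>
3×2 − 2×2 − 1×1 = 1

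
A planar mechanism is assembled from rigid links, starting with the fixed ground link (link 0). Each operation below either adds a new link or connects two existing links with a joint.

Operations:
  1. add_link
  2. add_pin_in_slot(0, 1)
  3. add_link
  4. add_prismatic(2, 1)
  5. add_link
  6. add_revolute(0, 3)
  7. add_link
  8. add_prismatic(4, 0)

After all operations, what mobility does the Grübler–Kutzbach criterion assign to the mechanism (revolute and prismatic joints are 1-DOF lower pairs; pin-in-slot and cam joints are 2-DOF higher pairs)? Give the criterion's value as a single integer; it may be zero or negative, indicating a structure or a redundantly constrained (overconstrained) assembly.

L=1 J1=0 J2=0
add link → L=2 J1=0 J2=0
PS@0,1 dof=2 J2 → L=2 J1=0 J2=1
add link → L=3 J1=0 J2=1
P@2,1 dof=1 J1 → L=3 J1=1 J2=1
add link → L=4 J1=1 J2=1
R@0,3 dof=1 J1 → L=4 J1=2 J2=1
add link → L=5 J1=2 J2=1
P@4,0 dof=1 J1 → L=5 J1=3 J2=1
M=3(L−1)−2J1−J2=3·4−2·3−1=5

M = 5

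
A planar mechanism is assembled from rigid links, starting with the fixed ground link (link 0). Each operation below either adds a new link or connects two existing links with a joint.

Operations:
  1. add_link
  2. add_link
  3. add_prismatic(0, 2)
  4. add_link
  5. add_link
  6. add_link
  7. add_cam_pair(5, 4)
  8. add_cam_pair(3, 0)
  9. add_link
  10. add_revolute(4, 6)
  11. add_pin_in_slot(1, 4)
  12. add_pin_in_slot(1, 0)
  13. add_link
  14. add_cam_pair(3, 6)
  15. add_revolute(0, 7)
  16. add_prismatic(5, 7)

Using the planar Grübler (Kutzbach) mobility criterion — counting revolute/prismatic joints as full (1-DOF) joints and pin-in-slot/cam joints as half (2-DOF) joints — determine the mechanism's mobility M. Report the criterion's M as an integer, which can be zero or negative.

[1;0;0] (link 0 is ground)
L+ [2;0;0]
L+ [3;0;0]
P(0,2)∈J1 [3;1;0]
L+ [4;1;0]
L+ [5;1;0]
L+ [6;1;0]
C(5,4)∈J2 [6;1;1]
C(3,0)∈J2 [6;1;2]
L+ [7;1;2]
R(4,6)∈J1 [7;2;2]
PS(1,4)∈J2 [7;2;3]
PS(1,0)∈J2 [7;2;4]
L+ [8;2;4]
C(3,6)∈J2 [8;2;5]
R(0,7)∈J1 [8;3;5]
P(5,7)∈J1 [8;4;5]
mobility = 21 − 8 − 5 = 8

M = 8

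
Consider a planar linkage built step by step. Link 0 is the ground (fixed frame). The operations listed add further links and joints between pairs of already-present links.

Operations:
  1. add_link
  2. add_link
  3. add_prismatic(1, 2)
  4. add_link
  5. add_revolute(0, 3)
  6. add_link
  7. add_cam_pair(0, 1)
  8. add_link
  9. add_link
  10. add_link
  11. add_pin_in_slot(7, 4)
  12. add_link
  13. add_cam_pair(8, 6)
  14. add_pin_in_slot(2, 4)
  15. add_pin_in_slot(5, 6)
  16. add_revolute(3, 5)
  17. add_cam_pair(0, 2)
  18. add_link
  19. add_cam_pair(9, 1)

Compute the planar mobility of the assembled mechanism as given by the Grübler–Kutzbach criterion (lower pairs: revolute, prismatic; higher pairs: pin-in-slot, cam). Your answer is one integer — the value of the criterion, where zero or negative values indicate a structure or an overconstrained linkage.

M = 14

L=1 J1=0 J2=0
add link → L=2 J1=0 J2=0
add link → L=3 J1=0 J2=0
P@1,2 dof=1 J1 → L=3 J1=1 J2=0
add link → L=4 J1=1 J2=0
R@0,3 dof=1 J1 → L=4 J1=2 J2=0
add link → L=5 J1=2 J2=0
C@0,1 dof=2 J2 → L=5 J1=2 J2=1
add link → L=6 J1=2 J2=1
add link → L=7 J1=2 J2=1
add link → L=8 J1=2 J2=1
PS@7,4 dof=2 J2 → L=8 J1=2 J2=2
add link → L=9 J1=2 J2=2
C@8,6 dof=2 J2 → L=9 J1=2 J2=3
PS@2,4 dof=2 J2 → L=9 J1=2 J2=4
PS@5,6 dof=2 J2 → L=9 J1=2 J2=5
R@3,5 dof=1 J1 → L=9 J1=3 J2=5
C@0,2 dof=2 J2 → L=9 J1=3 J2=6
add link → L=10 J1=3 J2=6
C@9,1 dof=2 J2 → L=10 J1=3 J2=7
M=3(L−1)−2J1−J2=3·9−2·3−7=14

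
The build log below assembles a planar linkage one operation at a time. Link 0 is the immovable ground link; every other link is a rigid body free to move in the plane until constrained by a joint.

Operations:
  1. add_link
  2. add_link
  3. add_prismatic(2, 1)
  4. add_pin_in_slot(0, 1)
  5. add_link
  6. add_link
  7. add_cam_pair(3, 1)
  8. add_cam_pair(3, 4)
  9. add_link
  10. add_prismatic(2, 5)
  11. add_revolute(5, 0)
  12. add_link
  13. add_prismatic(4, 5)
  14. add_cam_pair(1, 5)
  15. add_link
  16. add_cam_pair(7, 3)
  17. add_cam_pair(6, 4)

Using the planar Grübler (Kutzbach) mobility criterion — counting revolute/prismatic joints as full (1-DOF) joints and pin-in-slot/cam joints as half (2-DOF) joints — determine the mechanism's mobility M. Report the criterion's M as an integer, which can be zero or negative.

link 0 = ground. State L|J1|J2 = 1|0|0
+link1  2|0|0
+link2  3|0|0
P(2,1) f=1→J1  3|1|0
PS(0,1) f=2→J2  3|1|1
+link3  4|1|1
+link4  5|1|1
C(3,1) f=2→J2  5|1|2
C(3,4) f=2→J2  5|1|3
+link5  6|1|3
P(2,5) f=1→J1  6|2|3
R(5,0) f=1→J1  6|3|3
+link6  7|3|3
P(4,5) f=1→J1  7|4|3
C(1,5) f=2→J2  7|4|4
+link7  8|4|4
C(7,3) f=2→J2  8|4|5
C(6,4) f=2→J2  8|4|6
M = 3(8−1)−2·4−6 = 21−8−6 = 7

M = 7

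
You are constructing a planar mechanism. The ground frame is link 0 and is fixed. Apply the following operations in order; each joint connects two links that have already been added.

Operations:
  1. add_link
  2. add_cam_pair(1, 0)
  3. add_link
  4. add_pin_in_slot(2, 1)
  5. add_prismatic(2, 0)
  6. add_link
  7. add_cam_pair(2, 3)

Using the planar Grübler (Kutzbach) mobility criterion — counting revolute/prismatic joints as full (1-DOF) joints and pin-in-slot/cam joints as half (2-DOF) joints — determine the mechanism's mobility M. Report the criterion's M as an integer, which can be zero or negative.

M = 4

[1;0;0] (link 0 is ground)
L+ [2;0;0]
C(1,0)∈J2 [2;0;1]
L+ [3;0;1]
PS(2,1)∈J2 [3;0;2]
P(2,0)∈J1 [3;1;2]
L+ [4;1;2]
C(2,3)∈J2 [4;1;3]
mobility = 9 − 2 − 3 = 4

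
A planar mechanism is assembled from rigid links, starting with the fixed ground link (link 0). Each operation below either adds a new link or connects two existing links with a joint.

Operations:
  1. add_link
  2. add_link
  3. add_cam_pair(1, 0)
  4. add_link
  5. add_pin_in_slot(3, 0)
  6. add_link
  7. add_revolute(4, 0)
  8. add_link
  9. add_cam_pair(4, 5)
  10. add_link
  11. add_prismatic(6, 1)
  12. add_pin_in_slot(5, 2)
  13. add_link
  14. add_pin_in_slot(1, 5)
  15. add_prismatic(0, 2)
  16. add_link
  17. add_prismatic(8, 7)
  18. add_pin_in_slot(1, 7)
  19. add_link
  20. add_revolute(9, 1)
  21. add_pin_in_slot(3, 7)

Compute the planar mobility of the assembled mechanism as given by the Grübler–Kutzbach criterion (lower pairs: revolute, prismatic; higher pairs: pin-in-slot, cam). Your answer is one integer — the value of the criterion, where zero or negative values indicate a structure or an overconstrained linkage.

M = 10

[1;0;0] (link 0 is ground)
L+ [2;0;0]
L+ [3;0;0]
C(1,0)∈J2 [3;0;1]
L+ [4;0;1]
PS(3,0)∈J2 [4;0;2]
L+ [5;0;2]
R(4,0)∈J1 [5;1;2]
L+ [6;1;2]
C(4,5)∈J2 [6;1;3]
L+ [7;1;3]
P(6,1)∈J1 [7;2;3]
PS(5,2)∈J2 [7;2;4]
L+ [8;2;4]
PS(1,5)∈J2 [8;2;5]
P(0,2)∈J1 [8;3;5]
L+ [9;3;5]
P(8,7)∈J1 [9;4;5]
PS(1,7)∈J2 [9;4;6]
L+ [10;4;6]
R(9,1)∈J1 [10;5;6]
PS(3,7)∈J2 [10;5;7]
mobility = 27 − 10 − 7 = 10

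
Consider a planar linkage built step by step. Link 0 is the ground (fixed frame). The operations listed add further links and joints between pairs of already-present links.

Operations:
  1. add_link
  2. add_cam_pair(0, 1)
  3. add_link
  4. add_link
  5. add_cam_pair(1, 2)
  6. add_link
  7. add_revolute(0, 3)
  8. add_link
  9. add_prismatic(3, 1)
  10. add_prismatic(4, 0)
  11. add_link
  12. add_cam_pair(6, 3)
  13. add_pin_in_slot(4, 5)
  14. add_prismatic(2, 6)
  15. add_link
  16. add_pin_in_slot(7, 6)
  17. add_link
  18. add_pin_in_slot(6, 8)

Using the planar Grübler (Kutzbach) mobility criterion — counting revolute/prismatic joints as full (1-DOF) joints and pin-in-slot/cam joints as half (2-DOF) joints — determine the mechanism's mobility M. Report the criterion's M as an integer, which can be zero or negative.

ground; <1,0,0>
#1 <2,0,0>
C:0↔1 J2 <2,0,1>
#2 <3,0,1>
#3 <4,0,1>
C:1↔2 J2 <4,0,2>
#4 <5,0,2>
R:0↔3 J1 <5,1,2>
#5 <6,1,2>
P:3↔1 J1 <6,2,2>
P:4↔0 J1 <6,3,2>
#6 <7,3,2>
C:6↔3 J2 <7,3,3>
PS:4↔5 J2 <7,3,4>
P:2↔6 J1 <7,4,4>
#7 <8,4,4>
PS:7↔6 J2 <8,4,5>
#8 <9,4,5>
PS:6↔8 J2 <9,4,6>
3×8 − 2×4 − 1×6 = 10

M = 10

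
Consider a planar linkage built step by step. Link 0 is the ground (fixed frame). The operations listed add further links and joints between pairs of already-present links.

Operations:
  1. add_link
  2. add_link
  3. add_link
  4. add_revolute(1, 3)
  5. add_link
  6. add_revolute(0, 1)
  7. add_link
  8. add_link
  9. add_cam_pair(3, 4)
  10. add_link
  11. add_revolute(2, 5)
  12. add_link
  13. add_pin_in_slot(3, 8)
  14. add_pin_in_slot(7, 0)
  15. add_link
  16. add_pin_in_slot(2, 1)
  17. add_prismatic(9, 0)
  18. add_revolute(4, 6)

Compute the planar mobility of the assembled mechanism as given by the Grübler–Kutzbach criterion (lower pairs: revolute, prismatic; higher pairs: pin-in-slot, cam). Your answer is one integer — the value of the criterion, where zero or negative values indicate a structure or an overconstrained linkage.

M = 13

link 0 = ground. State L|J1|J2 = 1|0|0
+link1  2|0|0
+link2  3|0|0
+link3  4|0|0
R(1,3) f=1→J1  4|1|0
+link4  5|1|0
R(0,1) f=1→J1  5|2|0
+link5  6|2|0
+link6  7|2|0
C(3,4) f=2→J2  7|2|1
+link7  8|2|1
R(2,5) f=1→J1  8|3|1
+link8  9|3|1
PS(3,8) f=2→J2  9|3|2
PS(7,0) f=2→J2  9|3|3
+link9  10|3|3
PS(2,1) f=2→J2  10|3|4
P(9,0) f=1→J1  10|4|4
R(4,6) f=1→J1  10|5|4
M = 3(10−1)−2·5−4 = 27−10−4 = 13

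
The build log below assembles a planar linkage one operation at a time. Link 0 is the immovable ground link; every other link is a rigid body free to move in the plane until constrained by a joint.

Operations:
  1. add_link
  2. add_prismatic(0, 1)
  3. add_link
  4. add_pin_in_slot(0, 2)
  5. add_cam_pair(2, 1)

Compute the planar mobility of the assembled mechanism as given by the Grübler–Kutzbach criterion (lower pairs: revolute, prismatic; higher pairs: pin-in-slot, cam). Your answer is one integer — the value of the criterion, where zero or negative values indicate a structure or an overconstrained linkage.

ground; <1,0,0>
#1 <2,0,0>
P:0↔1 J1 <2,1,0>
#2 <3,1,0>
PS:0↔2 J2 <3,1,1>
C:2↔1 J2 <3,1,2>
3×2 − 2×1 − 1×2 = 2

M = 2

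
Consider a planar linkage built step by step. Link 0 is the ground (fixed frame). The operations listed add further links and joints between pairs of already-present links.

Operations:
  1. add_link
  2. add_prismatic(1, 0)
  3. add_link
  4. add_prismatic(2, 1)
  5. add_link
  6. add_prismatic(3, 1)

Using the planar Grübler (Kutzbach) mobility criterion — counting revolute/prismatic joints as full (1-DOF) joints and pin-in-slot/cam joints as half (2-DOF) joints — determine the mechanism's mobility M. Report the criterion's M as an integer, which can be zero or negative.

M = 3

[1;0;0] (link 0 is ground)
L+ [2;0;0]
P(1,0)∈J1 [2;1;0]
L+ [3;1;0]
P(2,1)∈J1 [3;2;0]
L+ [4;2;0]
P(3,1)∈J1 [4;3;0]
mobility = 9 − 6 − 0 = 3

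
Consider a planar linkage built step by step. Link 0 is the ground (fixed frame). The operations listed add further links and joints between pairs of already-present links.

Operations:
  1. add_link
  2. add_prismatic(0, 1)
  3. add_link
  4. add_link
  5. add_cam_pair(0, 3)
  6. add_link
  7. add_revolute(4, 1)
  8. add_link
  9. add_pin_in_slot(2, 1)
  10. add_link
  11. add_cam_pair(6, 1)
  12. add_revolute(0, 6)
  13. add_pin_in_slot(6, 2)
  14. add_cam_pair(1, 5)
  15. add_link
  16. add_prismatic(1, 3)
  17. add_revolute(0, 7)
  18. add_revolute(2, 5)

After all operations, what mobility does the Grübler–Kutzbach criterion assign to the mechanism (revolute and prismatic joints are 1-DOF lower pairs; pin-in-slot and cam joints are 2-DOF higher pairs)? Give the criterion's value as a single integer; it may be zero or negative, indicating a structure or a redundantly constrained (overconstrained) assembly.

M = 4

ground; <1,0,0>
#1 <2,0,0>
P:0↔1 J1 <2,1,0>
#2 <3,1,0>
#3 <4,1,0>
C:0↔3 J2 <4,1,1>
#4 <5,1,1>
R:4↔1 J1 <5,2,1>
#5 <6,2,1>
PS:2↔1 J2 <6,2,2>
#6 <7,2,2>
C:6↔1 J2 <7,2,3>
R:0↔6 J1 <7,3,3>
PS:6↔2 J2 <7,3,4>
C:1↔5 J2 <7,3,5>
#7 <8,3,5>
P:1↔3 J1 <8,4,5>
R:0↔7 J1 <8,5,5>
R:2↔5 J1 <8,6,5>
3×7 − 2×6 − 1×5 = 4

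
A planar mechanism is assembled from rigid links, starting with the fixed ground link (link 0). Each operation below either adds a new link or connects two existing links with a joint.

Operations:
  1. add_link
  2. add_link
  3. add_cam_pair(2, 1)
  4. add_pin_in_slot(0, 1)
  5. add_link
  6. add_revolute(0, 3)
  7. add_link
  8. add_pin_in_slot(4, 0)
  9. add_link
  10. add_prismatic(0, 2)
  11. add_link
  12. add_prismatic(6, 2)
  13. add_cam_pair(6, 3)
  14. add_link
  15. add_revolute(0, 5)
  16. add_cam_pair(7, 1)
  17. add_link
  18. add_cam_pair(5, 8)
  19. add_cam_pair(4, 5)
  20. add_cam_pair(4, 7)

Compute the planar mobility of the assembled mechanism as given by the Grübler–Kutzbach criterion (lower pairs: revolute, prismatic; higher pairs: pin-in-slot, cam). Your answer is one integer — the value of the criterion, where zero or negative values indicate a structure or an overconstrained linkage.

M = 8

link 0 = ground. State L|J1|J2 = 1|0|0
+link1  2|0|0
+link2  3|0|0
C(2,1) f=2→J2  3|0|1
PS(0,1) f=2→J2  3|0|2
+link3  4|0|2
R(0,3) f=1→J1  4|1|2
+link4  5|1|2
PS(4,0) f=2→J2  5|1|3
+link5  6|1|3
P(0,2) f=1→J1  6|2|3
+link6  7|2|3
P(6,2) f=1→J1  7|3|3
C(6,3) f=2→J2  7|3|4
+link7  8|3|4
R(0,5) f=1→J1  8|4|4
C(7,1) f=2→J2  8|4|5
+link8  9|4|5
C(5,8) f=2→J2  9|4|6
C(4,5) f=2→J2  9|4|7
C(4,7) f=2→J2  9|4|8
M = 3(9−1)−2·4−8 = 24−8−8 = 8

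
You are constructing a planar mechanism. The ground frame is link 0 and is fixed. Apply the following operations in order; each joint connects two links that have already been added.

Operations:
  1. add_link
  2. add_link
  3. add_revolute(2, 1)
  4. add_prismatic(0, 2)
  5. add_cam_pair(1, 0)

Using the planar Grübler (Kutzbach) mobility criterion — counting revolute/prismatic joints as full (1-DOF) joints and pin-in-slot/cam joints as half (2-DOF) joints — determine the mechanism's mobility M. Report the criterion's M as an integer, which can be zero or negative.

L=1 J1=0 J2=0
add link → L=2 J1=0 J2=0
add link → L=3 J1=0 J2=0
R@2,1 dof=1 J1 → L=3 J1=1 J2=0
P@0,2 dof=1 J1 → L=3 J1=2 J2=0
C@1,0 dof=2 J2 → L=3 J1=2 J2=1
M=3(L−1)−2J1−J2=3·2−2·2−1=1

M = 1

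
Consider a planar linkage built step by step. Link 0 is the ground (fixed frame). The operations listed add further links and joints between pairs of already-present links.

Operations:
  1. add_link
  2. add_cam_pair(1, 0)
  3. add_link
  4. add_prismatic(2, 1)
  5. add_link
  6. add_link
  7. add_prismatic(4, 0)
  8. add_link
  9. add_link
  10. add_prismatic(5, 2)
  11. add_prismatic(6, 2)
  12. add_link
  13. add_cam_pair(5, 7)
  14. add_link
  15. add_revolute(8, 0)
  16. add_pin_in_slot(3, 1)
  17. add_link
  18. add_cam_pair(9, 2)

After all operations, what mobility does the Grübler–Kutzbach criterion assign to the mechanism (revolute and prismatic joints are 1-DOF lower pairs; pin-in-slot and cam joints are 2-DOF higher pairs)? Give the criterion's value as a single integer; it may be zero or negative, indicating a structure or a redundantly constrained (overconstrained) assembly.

L=1 J1=0 J2=0
add link → L=2 J1=0 J2=0
C@1,0 dof=2 J2 → L=2 J1=0 J2=1
add link → L=3 J1=0 J2=1
P@2,1 dof=1 J1 → L=3 J1=1 J2=1
add link → L=4 J1=1 J2=1
add link → L=5 J1=1 J2=1
P@4,0 dof=1 J1 → L=5 J1=2 J2=1
add link → L=6 J1=2 J2=1
add link → L=7 J1=2 J2=1
P@5,2 dof=1 J1 → L=7 J1=3 J2=1
P@6,2 dof=1 J1 → L=7 J1=4 J2=1
add link → L=8 J1=4 J2=1
C@5,7 dof=2 J2 → L=8 J1=4 J2=2
add link → L=9 J1=4 J2=2
R@8,0 dof=1 J1 → L=9 J1=5 J2=2
PS@3,1 dof=2 J2 → L=9 J1=5 J2=3
add link → L=10 J1=5 J2=3
C@9,2 dof=2 J2 → L=10 J1=5 J2=4
M=3(L−1)−2J1−J2=3·9−2·5−4=13

M = 13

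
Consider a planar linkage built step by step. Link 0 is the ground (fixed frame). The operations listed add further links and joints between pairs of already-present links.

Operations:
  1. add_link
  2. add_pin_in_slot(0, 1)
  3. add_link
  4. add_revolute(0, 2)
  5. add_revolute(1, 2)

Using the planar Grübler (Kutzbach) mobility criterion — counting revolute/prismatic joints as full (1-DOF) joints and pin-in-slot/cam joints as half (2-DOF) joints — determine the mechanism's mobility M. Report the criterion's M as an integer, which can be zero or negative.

M = 1

link 0 = ground. State L|J1|J2 = 1|0|0
+link1  2|0|0
PS(0,1) f=2→J2  2|0|1
+link2  3|0|1
R(0,2) f=1→J1  3|1|1
R(1,2) f=1→J1  3|2|1
M = 3(3−1)−2·2−1 = 6−4−1 = 1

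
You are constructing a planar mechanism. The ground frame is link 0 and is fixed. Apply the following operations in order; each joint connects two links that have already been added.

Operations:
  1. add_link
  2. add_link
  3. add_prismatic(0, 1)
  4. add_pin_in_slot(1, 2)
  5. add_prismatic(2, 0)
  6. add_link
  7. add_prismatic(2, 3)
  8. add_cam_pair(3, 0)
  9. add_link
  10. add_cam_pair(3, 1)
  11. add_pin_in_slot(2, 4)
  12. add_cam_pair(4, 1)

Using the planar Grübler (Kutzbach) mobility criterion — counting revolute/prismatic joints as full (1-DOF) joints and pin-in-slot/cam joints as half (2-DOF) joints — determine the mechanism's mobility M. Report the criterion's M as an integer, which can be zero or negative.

M = 1

[1;0;0] (link 0 is ground)
L+ [2;0;0]
L+ [3;0;0]
P(0,1)∈J1 [3;1;0]
PS(1,2)∈J2 [3;1;1]
P(2,0)∈J1 [3;2;1]
L+ [4;2;1]
P(2,3)∈J1 [4;3;1]
C(3,0)∈J2 [4;3;2]
L+ [5;3;2]
C(3,1)∈J2 [5;3;3]
PS(2,4)∈J2 [5;3;4]
C(4,1)∈J2 [5;3;5]
mobility = 12 − 6 − 5 = 1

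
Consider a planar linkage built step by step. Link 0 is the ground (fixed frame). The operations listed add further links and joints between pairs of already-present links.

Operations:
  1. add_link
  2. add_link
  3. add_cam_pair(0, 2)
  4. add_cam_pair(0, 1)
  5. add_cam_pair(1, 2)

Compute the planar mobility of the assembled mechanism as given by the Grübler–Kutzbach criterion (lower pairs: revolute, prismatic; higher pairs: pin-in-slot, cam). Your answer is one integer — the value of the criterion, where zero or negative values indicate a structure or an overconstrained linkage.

link 0 = ground. State L|J1|J2 = 1|0|0
+link1  2|0|0
+link2  3|0|0
C(0,2) f=2→J2  3|0|1
C(0,1) f=2→J2  3|0|2
C(1,2) f=2→J2  3|0|3
M = 3(3−1)−2·0−3 = 6−0−3 = 3

M = 3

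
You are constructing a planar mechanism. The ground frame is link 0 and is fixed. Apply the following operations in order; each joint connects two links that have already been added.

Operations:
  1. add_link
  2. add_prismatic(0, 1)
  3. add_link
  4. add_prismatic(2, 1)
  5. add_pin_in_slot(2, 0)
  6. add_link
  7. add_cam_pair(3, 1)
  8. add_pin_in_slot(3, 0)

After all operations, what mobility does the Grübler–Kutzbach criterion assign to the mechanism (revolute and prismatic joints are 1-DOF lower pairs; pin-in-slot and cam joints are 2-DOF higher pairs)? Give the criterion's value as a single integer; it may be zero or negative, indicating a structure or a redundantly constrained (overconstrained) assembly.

ground; <1,0,0>
#1 <2,0,0>
P:0↔1 J1 <2,1,0>
#2 <3,1,0>
P:2↔1 J1 <3,2,0>
PS:2↔0 J2 <3,2,1>
#3 <4,2,1>
C:3↔1 J2 <4,2,2>
PS:3↔0 J2 <4,2,3>
3×3 − 2×2 − 1×3 = 2

M = 2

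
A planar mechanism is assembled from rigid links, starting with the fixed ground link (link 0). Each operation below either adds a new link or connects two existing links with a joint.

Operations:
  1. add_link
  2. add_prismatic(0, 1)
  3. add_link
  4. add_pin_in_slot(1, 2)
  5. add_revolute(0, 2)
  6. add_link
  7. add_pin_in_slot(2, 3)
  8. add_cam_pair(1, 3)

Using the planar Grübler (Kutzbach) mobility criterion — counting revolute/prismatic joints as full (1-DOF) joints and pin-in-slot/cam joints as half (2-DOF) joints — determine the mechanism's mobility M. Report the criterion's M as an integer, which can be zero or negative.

M = 2

[1;0;0] (link 0 is ground)
L+ [2;0;0]
P(0,1)∈J1 [2;1;0]
L+ [3;1;0]
PS(1,2)∈J2 [3;1;1]
R(0,2)∈J1 [3;2;1]
L+ [4;2;1]
PS(2,3)∈J2 [4;2;2]
C(1,3)∈J2 [4;2;3]
mobility = 9 − 4 − 3 = 2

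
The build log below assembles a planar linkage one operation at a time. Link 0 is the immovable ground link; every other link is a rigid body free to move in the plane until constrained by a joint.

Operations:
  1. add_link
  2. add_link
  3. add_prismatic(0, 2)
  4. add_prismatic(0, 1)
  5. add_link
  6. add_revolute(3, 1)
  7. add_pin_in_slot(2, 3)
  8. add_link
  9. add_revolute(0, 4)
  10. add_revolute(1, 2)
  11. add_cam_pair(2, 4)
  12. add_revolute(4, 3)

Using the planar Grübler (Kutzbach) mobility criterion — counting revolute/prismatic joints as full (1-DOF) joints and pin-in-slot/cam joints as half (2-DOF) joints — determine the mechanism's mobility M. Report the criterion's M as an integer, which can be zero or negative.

(L,J1,J2)=(1,0,0); link0 fixed
link1: (2,0,0)
link2: (3,0,0)
P 0-2 [J1]: (3,1,0)
P 0-1 [J1]: (3,2,0)
link3: (4,2,0)
R 3-1 [J1]: (4,3,0)
PS 2-3 [J2]: (4,3,1)
link4: (5,3,1)
R 0-4 [J1]: (5,4,1)
R 1-2 [J1]: (5,5,1)
C 2-4 [J2]: (5,5,2)
R 4-3 [J1]: (5,6,2)
Grübler: 3·4 − 2·6 − 2 = -2

M = -2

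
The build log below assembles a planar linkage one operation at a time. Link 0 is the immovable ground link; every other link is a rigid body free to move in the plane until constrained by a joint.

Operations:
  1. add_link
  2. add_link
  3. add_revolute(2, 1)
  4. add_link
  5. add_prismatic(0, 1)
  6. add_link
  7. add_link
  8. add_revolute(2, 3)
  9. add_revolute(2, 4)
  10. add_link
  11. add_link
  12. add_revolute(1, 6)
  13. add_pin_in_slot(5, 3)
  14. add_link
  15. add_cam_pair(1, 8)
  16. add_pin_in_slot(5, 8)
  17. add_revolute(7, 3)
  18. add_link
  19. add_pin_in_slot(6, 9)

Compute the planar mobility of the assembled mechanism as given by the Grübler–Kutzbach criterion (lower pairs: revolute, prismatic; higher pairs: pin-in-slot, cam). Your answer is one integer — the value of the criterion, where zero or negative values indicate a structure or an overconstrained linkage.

link 0 = ground. State L|J1|J2 = 1|0|0
+link1  2|0|0
+link2  3|0|0
R(2,1) f=1→J1  3|1|0
+link3  4|1|0
P(0,1) f=1→J1  4|2|0
+link4  5|2|0
+link5  6|2|0
R(2,3) f=1→J1  6|3|0
R(2,4) f=1→J1  6|4|0
+link6  7|4|0
+link7  8|4|0
R(1,6) f=1→J1  8|5|0
PS(5,3) f=2→J2  8|5|1
+link8  9|5|1
C(1,8) f=2→J2  9|5|2
PS(5,8) f=2→J2  9|5|3
R(7,3) f=1→J1  9|6|3
+link9  10|6|3
PS(6,9) f=2→J2  10|6|4
M = 3(10−1)−2·6−4 = 27−12−4 = 11

M = 11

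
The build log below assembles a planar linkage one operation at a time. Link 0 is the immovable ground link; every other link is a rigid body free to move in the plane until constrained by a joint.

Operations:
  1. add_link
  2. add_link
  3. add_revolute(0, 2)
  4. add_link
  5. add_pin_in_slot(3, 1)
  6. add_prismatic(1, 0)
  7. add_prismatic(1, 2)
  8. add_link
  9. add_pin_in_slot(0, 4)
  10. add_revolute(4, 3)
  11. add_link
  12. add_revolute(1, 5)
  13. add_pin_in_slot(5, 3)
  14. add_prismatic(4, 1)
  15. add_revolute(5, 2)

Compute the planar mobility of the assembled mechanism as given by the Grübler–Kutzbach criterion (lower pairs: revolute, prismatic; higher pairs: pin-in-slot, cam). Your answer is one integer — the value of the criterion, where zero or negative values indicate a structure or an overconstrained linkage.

(L,J1,J2)=(1,0,0); link0 fixed
link1: (2,0,0)
link2: (3,0,0)
R 0-2 [J1]: (3,1,0)
link3: (4,1,0)
PS 3-1 [J2]: (4,1,1)
P 1-0 [J1]: (4,2,1)
P 1-2 [J1]: (4,3,1)
link4: (5,3,1)
PS 0-4 [J2]: (5,3,2)
R 4-3 [J1]: (5,4,2)
link5: (6,4,2)
R 1-5 [J1]: (6,5,2)
PS 5-3 [J2]: (6,5,3)
P 4-1 [J1]: (6,6,3)
R 5-2 [J1]: (6,7,3)
Grübler: 3·5 − 2·7 − 3 = -2

M = -2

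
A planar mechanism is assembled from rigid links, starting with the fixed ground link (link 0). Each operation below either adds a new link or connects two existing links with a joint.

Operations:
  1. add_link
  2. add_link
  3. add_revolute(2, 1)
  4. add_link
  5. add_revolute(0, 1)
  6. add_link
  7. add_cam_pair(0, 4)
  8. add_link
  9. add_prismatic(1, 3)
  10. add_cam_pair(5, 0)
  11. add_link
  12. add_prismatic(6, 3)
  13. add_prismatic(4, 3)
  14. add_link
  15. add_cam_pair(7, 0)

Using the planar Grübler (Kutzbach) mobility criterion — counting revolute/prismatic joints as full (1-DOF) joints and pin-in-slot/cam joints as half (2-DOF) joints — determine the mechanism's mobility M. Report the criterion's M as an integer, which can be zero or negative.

L=1 J1=0 J2=0
add link → L=2 J1=0 J2=0
add link → L=3 J1=0 J2=0
R@2,1 dof=1 J1 → L=3 J1=1 J2=0
add link → L=4 J1=1 J2=0
R@0,1 dof=1 J1 → L=4 J1=2 J2=0
add link → L=5 J1=2 J2=0
C@0,4 dof=2 J2 → L=5 J1=2 J2=1
add link → L=6 J1=2 J2=1
P@1,3 dof=1 J1 → L=6 J1=3 J2=1
C@5,0 dof=2 J2 → L=6 J1=3 J2=2
add link → L=7 J1=3 J2=2
P@6,3 dof=1 J1 → L=7 J1=4 J2=2
P@4,3 dof=1 J1 → L=7 J1=5 J2=2
add link → L=8 J1=5 J2=2
C@7,0 dof=2 J2 → L=8 J1=5 J2=3
M=3(L−1)−2J1−J2=3·7−2·5−3=8

M = 8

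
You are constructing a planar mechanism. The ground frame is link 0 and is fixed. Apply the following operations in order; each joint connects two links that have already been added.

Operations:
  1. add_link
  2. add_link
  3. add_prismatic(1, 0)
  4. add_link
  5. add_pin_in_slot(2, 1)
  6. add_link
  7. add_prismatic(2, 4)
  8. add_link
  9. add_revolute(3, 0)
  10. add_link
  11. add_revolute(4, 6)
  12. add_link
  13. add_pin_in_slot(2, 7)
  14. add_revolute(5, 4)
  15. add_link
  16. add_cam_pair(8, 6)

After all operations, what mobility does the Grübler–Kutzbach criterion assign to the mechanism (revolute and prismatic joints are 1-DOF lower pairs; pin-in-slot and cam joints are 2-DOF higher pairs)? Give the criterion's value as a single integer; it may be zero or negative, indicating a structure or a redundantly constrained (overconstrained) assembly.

M = 11

[1;0;0] (link 0 is ground)
L+ [2;0;0]
L+ [3;0;0]
P(1,0)∈J1 [3;1;0]
L+ [4;1;0]
PS(2,1)∈J2 [4;1;1]
L+ [5;1;1]
P(2,4)∈J1 [5;2;1]
L+ [6;2;1]
R(3,0)∈J1 [6;3;1]
L+ [7;3;1]
R(4,6)∈J1 [7;4;1]
L+ [8;4;1]
PS(2,7)∈J2 [8;4;2]
R(5,4)∈J1 [8;5;2]
L+ [9;5;2]
C(8,6)∈J2 [9;5;3]
mobility = 24 − 10 − 3 = 11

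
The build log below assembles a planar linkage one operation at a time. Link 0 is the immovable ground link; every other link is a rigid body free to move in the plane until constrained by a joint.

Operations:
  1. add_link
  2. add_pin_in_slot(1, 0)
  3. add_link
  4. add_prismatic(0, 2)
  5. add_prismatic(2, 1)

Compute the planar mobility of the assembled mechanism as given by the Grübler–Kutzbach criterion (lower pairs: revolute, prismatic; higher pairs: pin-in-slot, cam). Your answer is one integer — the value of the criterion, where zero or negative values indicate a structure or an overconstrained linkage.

(L,J1,J2)=(1,0,0); link0 fixed
link1: (2,0,0)
PS 1-0 [J2]: (2,0,1)
link2: (3,0,1)
P 0-2 [J1]: (3,1,1)
P 2-1 [J1]: (3,2,1)
Grübler: 3·2 − 2·2 − 1 = 1

M = 1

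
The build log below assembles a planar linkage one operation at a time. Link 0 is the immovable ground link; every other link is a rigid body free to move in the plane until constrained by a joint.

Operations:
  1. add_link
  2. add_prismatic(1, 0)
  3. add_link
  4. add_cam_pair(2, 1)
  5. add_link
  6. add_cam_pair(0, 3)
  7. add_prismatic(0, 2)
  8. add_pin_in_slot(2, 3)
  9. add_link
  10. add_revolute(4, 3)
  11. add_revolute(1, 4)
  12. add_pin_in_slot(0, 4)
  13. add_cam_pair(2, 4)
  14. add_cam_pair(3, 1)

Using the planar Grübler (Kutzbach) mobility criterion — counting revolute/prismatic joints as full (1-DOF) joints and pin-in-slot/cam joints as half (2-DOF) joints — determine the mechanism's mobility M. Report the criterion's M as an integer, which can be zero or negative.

M = -2

(L,J1,J2)=(1,0,0); link0 fixed
link1: (2,0,0)
P 1-0 [J1]: (2,1,0)
link2: (3,1,0)
C 2-1 [J2]: (3,1,1)
link3: (4,1,1)
C 0-3 [J2]: (4,1,2)
P 0-2 [J1]: (4,2,2)
PS 2-3 [J2]: (4,2,3)
link4: (5,2,3)
R 4-3 [J1]: (5,3,3)
R 1-4 [J1]: (5,4,3)
PS 0-4 [J2]: (5,4,4)
C 2-4 [J2]: (5,4,5)
C 3-1 [J2]: (5,4,6)
Grübler: 3·4 − 2·4 − 6 = -2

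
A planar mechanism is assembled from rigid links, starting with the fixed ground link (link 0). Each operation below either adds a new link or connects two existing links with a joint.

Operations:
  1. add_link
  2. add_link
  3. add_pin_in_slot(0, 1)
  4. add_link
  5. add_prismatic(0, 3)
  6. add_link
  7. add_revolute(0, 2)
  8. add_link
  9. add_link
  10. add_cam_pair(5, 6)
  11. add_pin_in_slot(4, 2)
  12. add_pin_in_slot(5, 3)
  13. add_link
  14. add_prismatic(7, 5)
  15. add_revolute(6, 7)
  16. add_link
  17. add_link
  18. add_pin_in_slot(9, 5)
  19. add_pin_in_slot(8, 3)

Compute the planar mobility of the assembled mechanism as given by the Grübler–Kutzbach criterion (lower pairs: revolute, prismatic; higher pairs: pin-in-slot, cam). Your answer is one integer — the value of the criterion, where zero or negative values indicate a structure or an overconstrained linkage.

link 0 = ground. State L|J1|J2 = 1|0|0
+link1  2|0|0
+link2  3|0|0
PS(0,1) f=2→J2  3|0|1
+link3  4|0|1
P(0,3) f=1→J1  4|1|1
+link4  5|1|1
R(0,2) f=1→J1  5|2|1
+link5  6|2|1
+link6  7|2|1
C(5,6) f=2→J2  7|2|2
PS(4,2) f=2→J2  7|2|3
PS(5,3) f=2→J2  7|2|4
+link7  8|2|4
P(7,5) f=1→J1  8|3|4
R(6,7) f=1→J1  8|4|4
+link8  9|4|4
+link9  10|4|4
PS(9,5) f=2→J2  10|4|5
PS(8,3) f=2→J2  10|4|6
M = 3(10−1)−2·4−6 = 27−8−6 = 13

M = 13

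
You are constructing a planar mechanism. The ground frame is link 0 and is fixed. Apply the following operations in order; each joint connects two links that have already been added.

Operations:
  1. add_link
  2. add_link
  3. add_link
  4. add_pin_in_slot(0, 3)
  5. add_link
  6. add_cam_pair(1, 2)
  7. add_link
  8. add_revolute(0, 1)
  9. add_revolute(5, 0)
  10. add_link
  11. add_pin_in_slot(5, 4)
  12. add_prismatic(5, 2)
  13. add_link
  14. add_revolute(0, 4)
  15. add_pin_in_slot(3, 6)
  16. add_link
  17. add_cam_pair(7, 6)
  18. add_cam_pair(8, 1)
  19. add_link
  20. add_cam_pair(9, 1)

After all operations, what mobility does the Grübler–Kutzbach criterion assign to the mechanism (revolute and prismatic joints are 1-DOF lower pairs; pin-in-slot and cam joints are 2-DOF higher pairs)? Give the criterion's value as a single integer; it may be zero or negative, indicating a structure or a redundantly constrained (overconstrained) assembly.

[1;0;0] (link 0 is ground)
L+ [2;0;0]
L+ [3;0;0]
L+ [4;0;0]
PS(0,3)∈J2 [4;0;1]
L+ [5;0;1]
C(1,2)∈J2 [5;0;2]
L+ [6;0;2]
R(0,1)∈J1 [6;1;2]
R(5,0)∈J1 [6;2;2]
L+ [7;2;2]
PS(5,4)∈J2 [7;2;3]
P(5,2)∈J1 [7;3;3]
L+ [8;3;3]
R(0,4)∈J1 [8;4;3]
PS(3,6)∈J2 [8;4;4]
L+ [9;4;4]
C(7,6)∈J2 [9;4;5]
C(8,1)∈J2 [9;4;6]
L+ [10;4;6]
C(9,1)∈J2 [10;4;7]
mobility = 27 − 8 − 7 = 12

M = 12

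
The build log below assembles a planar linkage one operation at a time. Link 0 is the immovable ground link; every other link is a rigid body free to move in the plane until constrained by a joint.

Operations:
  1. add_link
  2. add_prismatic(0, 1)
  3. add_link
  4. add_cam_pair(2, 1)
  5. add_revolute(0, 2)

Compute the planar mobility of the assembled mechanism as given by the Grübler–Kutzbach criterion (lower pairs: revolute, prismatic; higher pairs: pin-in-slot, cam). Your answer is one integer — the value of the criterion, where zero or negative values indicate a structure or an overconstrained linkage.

M = 1

ground; <1,0,0>
#1 <2,0,0>
P:0↔1 J1 <2,1,0>
#2 <3,1,0>
C:2↔1 J2 <3,1,1>
R:0↔2 J1 <3,2,1>
3×2 − 2×2 − 1×1 = 1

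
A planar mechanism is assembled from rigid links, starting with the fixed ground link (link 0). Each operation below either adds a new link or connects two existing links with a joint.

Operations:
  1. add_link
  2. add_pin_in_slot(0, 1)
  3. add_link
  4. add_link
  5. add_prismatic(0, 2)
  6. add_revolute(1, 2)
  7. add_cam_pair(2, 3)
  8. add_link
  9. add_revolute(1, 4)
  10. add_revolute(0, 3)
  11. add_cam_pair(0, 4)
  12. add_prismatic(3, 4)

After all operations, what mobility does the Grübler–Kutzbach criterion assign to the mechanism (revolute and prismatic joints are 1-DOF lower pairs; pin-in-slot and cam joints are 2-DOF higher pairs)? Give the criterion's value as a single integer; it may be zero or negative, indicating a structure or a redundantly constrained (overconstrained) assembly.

M = -1

L=1 J1=0 J2=0
add link → L=2 J1=0 J2=0
PS@0,1 dof=2 J2 → L=2 J1=0 J2=1
add link → L=3 J1=0 J2=1
add link → L=4 J1=0 J2=1
P@0,2 dof=1 J1 → L=4 J1=1 J2=1
R@1,2 dof=1 J1 → L=4 J1=2 J2=1
C@2,3 dof=2 J2 → L=4 J1=2 J2=2
add link → L=5 J1=2 J2=2
R@1,4 dof=1 J1 → L=5 J1=3 J2=2
R@0,3 dof=1 J1 → L=5 J1=4 J2=2
C@0,4 dof=2 J2 → L=5 J1=4 J2=3
P@3,4 dof=1 J1 → L=5 J1=5 J2=3
M=3(L−1)−2J1−J2=3·4−2·5−3=-1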